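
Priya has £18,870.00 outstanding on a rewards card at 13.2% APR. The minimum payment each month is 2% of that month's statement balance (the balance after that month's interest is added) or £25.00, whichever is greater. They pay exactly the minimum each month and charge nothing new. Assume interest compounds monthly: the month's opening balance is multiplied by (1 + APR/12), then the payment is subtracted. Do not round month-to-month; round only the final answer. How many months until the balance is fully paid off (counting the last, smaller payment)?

367 months

Monthly rate r = 13.2%/12 = 1.1% = 0.011.
While 2% of the post-interest balance exceeds £25.00, each month B ← (B·(1+r))·(1 − 0.02), i.e. B shrinks by the factor (1+r)·0.98 = 0.99078.
This holds for months 1–295. Entering month 296 the balance is £1,227.60; 2% of the post-interest balance is now below £25.00, so the flat £25.00 minimum applies from here.
From month 296 a fixed £25.00 at rate r clears £1,227.60 in 72 more payments. Total: 295 + 72 = 367 months.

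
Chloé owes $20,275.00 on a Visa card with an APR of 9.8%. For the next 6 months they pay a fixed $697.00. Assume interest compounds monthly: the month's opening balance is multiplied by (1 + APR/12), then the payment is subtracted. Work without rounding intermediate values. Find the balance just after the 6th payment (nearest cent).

$17,020.66

Monthly rate r = 9.8%/12 = 0.816667% = 0.00816667.
Each month: B ← B·(1+r) − $697.00.
Month 1: interest $165.58; balance after payment $19,743.58.
Month 2: interest $161.24; balance after payment $19,207.82.
Month 3: interest $156.86; balance after payment $18,667.68.
Month 4: interest $152.45; balance after payment $18,123.13.
Month 5: interest $148.01; balance after payment $17,574.14.
Month 6: interest $143.52; balance after payment $17,020.66.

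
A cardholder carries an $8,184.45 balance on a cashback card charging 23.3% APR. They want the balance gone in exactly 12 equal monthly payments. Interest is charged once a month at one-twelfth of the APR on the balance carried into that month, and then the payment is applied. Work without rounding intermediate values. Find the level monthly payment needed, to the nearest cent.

$771.15

Monthly rate r = 23.3%/12 = 1.94167% = 0.0194167.
Level-payment amortization: P = B₀·r / (1 − (1+r)^(−n)) = 8184.45·0.0194167 / (1 − 1.01942^(−12)).
Denominator 1 − (1+r)^(−12) = 0.206075428.
P = 158.915 / 0.206075428 ≈ 771.15.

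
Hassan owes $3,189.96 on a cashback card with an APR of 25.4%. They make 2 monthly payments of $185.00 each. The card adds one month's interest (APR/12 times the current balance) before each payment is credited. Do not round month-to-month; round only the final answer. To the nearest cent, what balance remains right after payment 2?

$2,952.51

Monthly rate r = 25.4%/12 = 2.11667% = 0.0211667.
Each month: B ← B·(1+r) − $185.00.
Month 1: interest $67.52; balance after payment $3,072.48.
Month 2: interest $65.03; balance after payment $2,952.51.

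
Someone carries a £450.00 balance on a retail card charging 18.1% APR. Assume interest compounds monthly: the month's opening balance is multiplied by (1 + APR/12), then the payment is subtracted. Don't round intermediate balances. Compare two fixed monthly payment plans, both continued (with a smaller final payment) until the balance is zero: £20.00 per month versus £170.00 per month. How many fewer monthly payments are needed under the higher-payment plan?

25 fewer payments

Monthly rate r = 18.1%/12 = 1.50833% = 0.0150833.
At £20.00/mo: n = ⌈−ln(1 − rB₀/P)/ln(1+r)⌉ = 28 payments (last £13.87); total interest = total paid − £450.00 = £103.87.
At £170.00/mo: 3 payments (last £122.94); total interest £12.94.
Payments saved = 28 − 3 = 25.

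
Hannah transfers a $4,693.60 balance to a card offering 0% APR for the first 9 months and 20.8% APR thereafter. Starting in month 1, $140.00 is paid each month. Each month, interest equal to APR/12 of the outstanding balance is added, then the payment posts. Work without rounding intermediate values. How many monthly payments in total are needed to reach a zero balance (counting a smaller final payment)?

42 months

Promo months 1–9 at r₀ = 0%/12 = 0; months 10+ at r₁ = 20.8%/12 = 0.0173333.
After month 9 (no interest yet): B = $4,693.60 − 9·$140.00 = $3,433.60.
Then at r₁ with $140.00/mo: n₂ = −ln(1 − r₁·B/P)/ln(1+r₁) ≈ 32.21 → 33 more payments.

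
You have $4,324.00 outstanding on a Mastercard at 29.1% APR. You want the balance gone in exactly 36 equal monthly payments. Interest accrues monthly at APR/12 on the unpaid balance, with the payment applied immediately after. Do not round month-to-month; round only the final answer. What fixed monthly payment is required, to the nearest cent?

Monthly rate r = 29.1%/12 = 2.425% = 0.02425.
Level-payment amortization: P = B₀·r / (1 − (1+r)^(−n)) = 4324.00·0.02425 / (1 − 1.02425^(−36)).
Denominator 1 − (1+r)^(−36) = 0.577929513.
P = 104.857 / 0.577929513 ≈ 181.44.

$181.44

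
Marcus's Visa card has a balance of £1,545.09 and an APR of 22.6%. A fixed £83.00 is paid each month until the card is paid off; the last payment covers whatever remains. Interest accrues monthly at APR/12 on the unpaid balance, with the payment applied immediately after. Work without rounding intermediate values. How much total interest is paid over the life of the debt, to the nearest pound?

£375

Monthly rate r = 22.6%/12 = 1.88333% = 0.0188333.
Payoff takes n = ⌈−ln(1 − rB₀/P)/ln(1+r)⌉ = ⌈23.137⌉ = 24 payments; the last is £11.47.
Total paid = 23·£83.00 + £11.47 = £1,920.47.
Total interest = total paid − principal = £1,920.47 − £1,545.09 = £375.38.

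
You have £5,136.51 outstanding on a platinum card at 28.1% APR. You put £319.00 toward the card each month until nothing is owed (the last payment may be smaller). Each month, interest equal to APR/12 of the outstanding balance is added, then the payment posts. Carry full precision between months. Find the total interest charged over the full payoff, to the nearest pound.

£1,387

Monthly rate r = 28.1%/12 = 2.34167% = 0.0234167.
Payoff takes n = ⌈−ln(1 − rB₀/P)/ln(1+r)⌉ = ⌈20.448⌉ = 21 payments; the last is £143.69.
Total paid = 20·£319.00 + £143.69 = £6,523.69.
Total interest = total paid − principal = £6,523.69 − £5,136.51 = £1,387.18.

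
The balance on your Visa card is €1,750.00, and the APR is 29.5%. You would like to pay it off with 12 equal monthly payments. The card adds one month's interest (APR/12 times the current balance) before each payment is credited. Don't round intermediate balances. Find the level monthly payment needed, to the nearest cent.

€170.17

Monthly rate r = 29.5%/12 = 2.45833% = 0.0245833.
Level-payment amortization: P = B₀·r / (1 − (1+r)^(−n)) = 1750.00·0.0245833 / (1 − 1.02458^(−12)).
Denominator 1 − (1+r)^(−12) = 0.252807411.
P = 43.0208 / 0.252807411 ≈ 170.17.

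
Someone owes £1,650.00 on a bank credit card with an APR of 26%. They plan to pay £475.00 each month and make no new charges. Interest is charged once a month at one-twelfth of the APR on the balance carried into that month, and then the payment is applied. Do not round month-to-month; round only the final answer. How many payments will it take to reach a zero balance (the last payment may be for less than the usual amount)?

4 months

Monthly rate r = 26%/12 = 2.16667% = 0.0216667.
Recurrence: B ← B·(1+r) − £475.00.
Month 1: interest £35.75; balance after payment £1,210.75.
Month 2: interest £26.23; balance after payment £761.98.
Month 3: interest £16.51; balance after payment £303.49.
Month 4: interest £6.58; balance after payment £0.00.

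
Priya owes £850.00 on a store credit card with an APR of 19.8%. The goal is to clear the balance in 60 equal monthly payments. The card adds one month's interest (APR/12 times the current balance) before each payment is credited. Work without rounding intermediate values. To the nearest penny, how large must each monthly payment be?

Monthly rate r = 19.8%/12 = 1.65% = 0.0165.
Level-payment amortization: P = B₀·r / (1 − (1+r)^(−n)) = 850.00·0.0165 / (1 − 1.0165^(−60)).
Denominator 1 − (1+r)^(−60) = 0.625409274.
P = 14.025 / 0.625409274 ≈ 22.43.

£22.43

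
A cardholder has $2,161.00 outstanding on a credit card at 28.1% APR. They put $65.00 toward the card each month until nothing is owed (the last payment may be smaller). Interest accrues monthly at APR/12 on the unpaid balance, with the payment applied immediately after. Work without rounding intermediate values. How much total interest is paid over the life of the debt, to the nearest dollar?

$2,072

Monthly rate r = 28.1%/12 = 2.34167% = 0.0234167.
Payoff takes n = ⌈−ln(1 − rB₀/P)/ln(1+r)⌉ = ⌈65.124⌉ = 66 payments; the last is $8.11.
Total paid = 65·$65.00 + $8.11 = $4,233.11.
Total interest = total paid − principal = $4,233.11 − $2,161.00 = $2,072.11.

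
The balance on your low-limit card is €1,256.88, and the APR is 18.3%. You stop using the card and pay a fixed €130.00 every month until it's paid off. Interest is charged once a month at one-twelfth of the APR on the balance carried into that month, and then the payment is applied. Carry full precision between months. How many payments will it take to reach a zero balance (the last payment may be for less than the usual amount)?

Monthly rate r = 18.3%/12 = 1.525% = 0.01525.
Recurrence: B ← B·(1+r) − €130.00.
Month 1: interest €19.17; balance after payment €1,146.05.
Month 2: interest €17.48; balance after payment €1,033.52.
Closed form: n = −ln(1 − rB₀/P)/ln(1+r) = −ln(0.85256)/ln(1.01525) ≈ 10.539, so the balance reaches zero during payment 11.

11 payments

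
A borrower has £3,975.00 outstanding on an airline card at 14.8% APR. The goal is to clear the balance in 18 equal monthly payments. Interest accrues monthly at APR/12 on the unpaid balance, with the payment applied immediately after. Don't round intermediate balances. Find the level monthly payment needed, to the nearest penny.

£247.61

Monthly rate r = 14.8%/12 = 1.23333% = 0.0123333.
Level-payment amortization: P = B₀·r / (1 − (1+r)^(−n)) = 3975.00·0.0123333 / (1 − 1.01233^(−18)).
Denominator 1 − (1+r)^(−18) = 0.197996377.
P = 49.025 / 0.197996377 ≈ 247.61.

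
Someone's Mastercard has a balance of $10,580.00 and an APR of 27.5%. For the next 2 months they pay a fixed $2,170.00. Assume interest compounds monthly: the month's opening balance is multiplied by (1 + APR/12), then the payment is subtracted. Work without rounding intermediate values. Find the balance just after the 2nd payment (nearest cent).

$6,680.74

Monthly rate r = 27.5%/12 = 2.29167% = 0.0229167.
Each month: B ← B·(1+r) − $2,170.00.
Month 1: interest $242.46; balance after payment $8,652.46.
Month 2: interest $198.29; balance after payment $6,680.74.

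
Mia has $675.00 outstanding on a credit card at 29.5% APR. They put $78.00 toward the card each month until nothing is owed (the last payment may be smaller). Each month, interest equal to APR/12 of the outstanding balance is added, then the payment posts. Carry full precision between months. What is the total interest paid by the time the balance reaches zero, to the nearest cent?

Monthly rate r = 29.5%/12 = 2.45833% = 0.0245833.
Payoff takes n = ⌈−ln(1 − rB₀/P)/ln(1+r)⌉ = ⌈9.849⌉ = 10 payments; the last is $66.36.
Total paid = 9·$78.00 + $66.36 = $768.36.
Total interest = total paid − principal = $768.36 − $675.00 = $93.36.

$93.36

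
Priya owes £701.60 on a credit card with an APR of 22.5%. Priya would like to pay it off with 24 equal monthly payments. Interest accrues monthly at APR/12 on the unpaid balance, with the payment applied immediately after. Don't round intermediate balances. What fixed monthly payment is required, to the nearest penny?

Monthly rate r = 22.5%/12 = 1.875% = 0.01875.
Level-payment amortization: P = B₀·r / (1 − (1+r)^(−n)) = 701.60·0.01875 / (1 − 1.01875^(−24)).
Denominator 1 − (1+r)^(−24) = 0.359709471.
P = 13.155 / 0.359709471 ≈ 36.57.

£36.57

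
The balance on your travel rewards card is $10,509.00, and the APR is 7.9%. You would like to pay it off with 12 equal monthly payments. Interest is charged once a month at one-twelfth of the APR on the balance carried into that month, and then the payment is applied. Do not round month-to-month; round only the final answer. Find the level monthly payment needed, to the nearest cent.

$913.68

Monthly rate r = 7.9%/12 = 0.658333% = 0.00658333.
Level-payment amortization: P = B₀·r / (1 − (1+r)^(−n)) = 10509.00·0.00658333 / (1 − 1.00658^(−12)).
Denominator 1 − (1+r)^(−12) = 0.0757208051.
P = 69.1843 / 0.0757208051 ≈ 913.68.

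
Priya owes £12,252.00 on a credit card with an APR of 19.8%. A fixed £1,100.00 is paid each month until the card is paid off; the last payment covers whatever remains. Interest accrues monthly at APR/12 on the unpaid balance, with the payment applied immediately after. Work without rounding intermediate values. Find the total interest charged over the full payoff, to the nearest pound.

£1,400

Monthly rate r = 19.8%/12 = 1.65% = 0.0165.
Payoff takes n = ⌈−ln(1 − rB₀/P)/ln(1+r)⌉ = ⌈12.409⌉ = 13 payments; the last is £451.65.
Total paid = 12·£1,100.00 + £451.65 = £13,651.65.
Total interest = total paid − principal = £13,651.65 − £12,252.00 = £1,399.65.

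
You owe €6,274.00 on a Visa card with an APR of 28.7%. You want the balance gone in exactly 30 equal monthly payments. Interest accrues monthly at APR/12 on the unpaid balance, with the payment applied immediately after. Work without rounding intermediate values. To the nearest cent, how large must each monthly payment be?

€295.44

Monthly rate r = 28.7%/12 = 2.39167% = 0.0239167.
Level-payment amortization: P = B₀·r / (1 − (1+r)^(−n)) = 6274.00·0.0239167 / (1 − 1.02392^(−30)).
Denominator 1 − (1+r)^(−30) = 0.507890631.
P = 150.053 / 0.507890631 ≈ 295.44.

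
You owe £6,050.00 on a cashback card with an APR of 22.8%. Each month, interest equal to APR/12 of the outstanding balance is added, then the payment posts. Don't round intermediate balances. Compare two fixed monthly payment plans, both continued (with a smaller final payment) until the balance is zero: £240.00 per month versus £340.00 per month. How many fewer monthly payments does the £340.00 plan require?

Monthly rate r = 22.8%/12 = 1.9% = 0.019.
At £240.00/mo: n = ⌈−ln(1 − rB₀/P)/ln(1+r)⌉ = 35 payments (last £153.35); total interest = total paid − £6,050.00 = £2,263.35.
At £340.00/mo: 22 payments (last £313.93); total interest £1,403.93.
Payments saved = 35 − 22 = 13.

13 fewer payments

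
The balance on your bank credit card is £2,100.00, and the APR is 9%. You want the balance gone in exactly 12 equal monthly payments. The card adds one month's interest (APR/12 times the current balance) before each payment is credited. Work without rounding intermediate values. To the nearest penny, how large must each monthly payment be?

£183.65

Monthly rate r = 9%/12 = 0.75% = 0.0075.
Level-payment amortization: P = B₀·r / (1 − (1+r)^(−n)) = 2100.00·0.0075 / (1 − 1.0075^(−12)).
Denominator 1 − (1+r)^(−12) = 0.085761845.
P = 15.75 / 0.085761845 ≈ 183.65.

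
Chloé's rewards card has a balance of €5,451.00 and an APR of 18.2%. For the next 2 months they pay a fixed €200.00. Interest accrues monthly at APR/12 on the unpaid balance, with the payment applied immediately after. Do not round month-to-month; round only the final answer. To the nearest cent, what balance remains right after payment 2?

€5,214.57

Monthly rate r = 18.2%/12 = 1.51667% = 0.0151667.
Each month: B ← B·(1+r) − €200.00.
Month 1: interest €82.67; balance after payment €5,333.67.
Month 2: interest €80.89; balance after payment €5,214.57.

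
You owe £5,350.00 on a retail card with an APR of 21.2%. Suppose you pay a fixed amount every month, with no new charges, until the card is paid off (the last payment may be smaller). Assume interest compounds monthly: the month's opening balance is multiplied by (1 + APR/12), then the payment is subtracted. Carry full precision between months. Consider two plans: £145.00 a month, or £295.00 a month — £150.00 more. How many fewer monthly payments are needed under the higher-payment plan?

38 fewer payments

Monthly rate r = 21.2%/12 = 1.76667% = 0.0176667.
At £145.00/mo: n = ⌈−ln(1 − rB₀/P)/ln(1+r)⌉ = 61 payments (last £36.21); total interest = total paid − £5,350.00 = £3,386.21.
At £295.00/mo: 23 payments (last £16.49); total interest £1,156.49.
Payments saved = 61 − 23 = 38.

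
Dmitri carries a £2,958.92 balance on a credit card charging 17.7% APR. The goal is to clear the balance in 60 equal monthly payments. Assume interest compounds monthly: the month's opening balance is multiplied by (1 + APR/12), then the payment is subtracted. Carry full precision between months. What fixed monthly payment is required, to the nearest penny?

£74.66

Monthly rate r = 17.7%/12 = 1.475% = 0.01475.
Level-payment amortization: P = B₀·r / (1 − (1+r)^(−n)) = 2958.92·0.01475 / (1 − 1.01475^(−60)).
Denominator 1 − (1+r)^(−60) = 0.584609652.
P = 43.6441 / 0.584609652 ≈ 74.66.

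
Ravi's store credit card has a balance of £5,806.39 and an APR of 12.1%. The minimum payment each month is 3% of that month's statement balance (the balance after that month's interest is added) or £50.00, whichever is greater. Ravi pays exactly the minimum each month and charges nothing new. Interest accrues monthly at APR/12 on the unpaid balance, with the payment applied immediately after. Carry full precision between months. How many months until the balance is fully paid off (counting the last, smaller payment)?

102 months

Monthly rate r = 12.1%/12 = 1.00833% = 0.0100833.
While 3% of the post-interest balance exceeds £50.00, each month B ← (B·(1+r))·(1 − 0.03), i.e. B shrinks by the factor (1+r)·0.97 = 0.97978.
This holds for months 1–62. Entering month 63 the balance is £1,636.44; 3% of the post-interest balance is now below £50.00, so the flat £50.00 minimum applies from here.
From month 63 a fixed £50.00 at rate r clears £1,636.44 in 40 more payments. Total: 62 + 40 = 102 months.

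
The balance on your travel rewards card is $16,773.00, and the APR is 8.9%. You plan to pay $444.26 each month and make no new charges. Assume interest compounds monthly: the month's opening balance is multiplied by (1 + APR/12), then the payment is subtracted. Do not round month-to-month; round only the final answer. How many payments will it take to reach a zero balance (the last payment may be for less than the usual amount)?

45 months

Monthly rate r = 8.9%/12 = 0.741667% = 0.00741667.
Recurrence: B ← B·(1+r) − $444.26.
Month 1: interest $124.40; balance after payment $16,453.14.
Month 2: interest $122.03; balance after payment $16,130.91.
Closed form: n = −ln(1 − rB₀/P)/ln(1+r) = −ln(0.71998)/ln(1.00742) ≈ 44.460, so the balance reaches zero during payment 45.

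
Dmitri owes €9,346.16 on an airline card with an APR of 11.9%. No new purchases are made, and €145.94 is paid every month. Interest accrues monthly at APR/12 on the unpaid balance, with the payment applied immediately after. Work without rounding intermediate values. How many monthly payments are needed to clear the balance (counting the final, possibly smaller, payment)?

Monthly rate r = 11.9%/12 = 0.991667% = 0.00991667.
Recurrence: B ← B·(1+r) − €145.94.
Month 1: interest €92.68; balance after payment €9,292.90.
Month 2: interest €92.15; balance after payment €9,239.12.
Closed form: n = −ln(1 − rB₀/P)/ln(1+r) = −ln(0.36493)/ln(1.00992) ≈ 102.156, so the balance reaches zero during payment 103.

103 payments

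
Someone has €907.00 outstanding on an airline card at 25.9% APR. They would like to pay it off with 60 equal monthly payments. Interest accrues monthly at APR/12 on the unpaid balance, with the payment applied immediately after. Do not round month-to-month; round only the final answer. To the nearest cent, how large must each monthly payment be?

Monthly rate r = 25.9%/12 = 2.15833% = 0.0215833.
Level-payment amortization: P = B₀·r / (1 − (1+r)^(−n)) = 907.00·0.0215833 / (1 − 1.02158^(−60)).
Denominator 1 − (1+r)^(−60) = 0.722302442.
P = 19.5761 / 0.722302442 ≈ 27.10.

€27.10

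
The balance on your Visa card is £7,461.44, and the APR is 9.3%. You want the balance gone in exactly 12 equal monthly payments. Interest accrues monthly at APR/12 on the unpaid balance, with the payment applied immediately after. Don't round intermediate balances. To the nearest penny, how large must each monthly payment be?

£653.55

Monthly rate r = 9.3%/12 = 0.775% = 0.00775.
Level-payment amortization: P = B₀·r / (1 − (1+r)^(−n)) = 7461.44·0.00775 / (1 − 1.00775^(−12)).
Denominator 1 − (1+r)^(−12) = 0.0884797566.
P = 57.8262 / 0.0884797566 ≈ 653.55.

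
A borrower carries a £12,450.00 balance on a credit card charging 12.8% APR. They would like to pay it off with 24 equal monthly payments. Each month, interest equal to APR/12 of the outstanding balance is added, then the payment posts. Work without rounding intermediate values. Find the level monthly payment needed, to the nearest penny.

£590.73

Monthly rate r = 12.8%/12 = 1.06667% = 0.0106667.
Level-payment amortization: P = B₀·r / (1 − (1+r)^(−n)) = 12450.00·0.0106667 / (1 − 1.01067^(−24)).
Denominator 1 − (1+r)^(−24) = 0.224807814.
P = 132.8 / 0.224807814 ≈ 590.73.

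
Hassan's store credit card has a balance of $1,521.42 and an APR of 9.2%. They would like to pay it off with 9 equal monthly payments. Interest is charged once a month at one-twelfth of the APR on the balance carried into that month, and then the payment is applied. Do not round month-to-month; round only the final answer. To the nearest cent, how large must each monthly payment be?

$175.59

Monthly rate r = 9.2%/12 = 0.766667% = 0.00766667.
Level-payment amortization: P = B₀·r / (1 − (1+r)^(−n)) = 1521.42·0.00766667 / (1 − 1.00767^(−9)).
Denominator 1 − (1+r)^(−9) = 0.0664276772.
P = 11.6642 / 0.0664276772 ≈ 175.59.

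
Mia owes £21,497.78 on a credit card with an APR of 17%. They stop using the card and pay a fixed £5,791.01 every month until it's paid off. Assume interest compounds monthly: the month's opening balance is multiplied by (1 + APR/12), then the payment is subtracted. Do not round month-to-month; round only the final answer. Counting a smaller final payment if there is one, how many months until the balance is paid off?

4 payments

Monthly rate r = 17%/12 = 1.41667% = 0.0141667.
Recurrence: B ← B·(1+r) − £5,791.01.
Month 1: interest £304.55; balance after payment £16,011.32.
Month 2: interest £226.83; balance after payment £10,447.14.
Month 3: interest £148.00; balance after payment £4,804.13.
Month 4: interest £68.06; balance after payment £0.00.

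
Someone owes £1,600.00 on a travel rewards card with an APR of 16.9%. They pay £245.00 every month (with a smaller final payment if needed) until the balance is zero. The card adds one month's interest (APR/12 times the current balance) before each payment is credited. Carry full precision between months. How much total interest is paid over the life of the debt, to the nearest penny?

£90.37

Monthly rate r = 16.9%/12 = 1.40833% = 0.0140833.
Payoff takes n = ⌈−ln(1 − rB₀/P)/ln(1+r)⌉ = ⌈6.899⌉ = 7 payments; the last is £220.37.
Total paid = 6·£245.00 + £220.37 = £1,690.37.
Total interest = total paid − principal = £1,690.37 − £1,600.00 = £90.37.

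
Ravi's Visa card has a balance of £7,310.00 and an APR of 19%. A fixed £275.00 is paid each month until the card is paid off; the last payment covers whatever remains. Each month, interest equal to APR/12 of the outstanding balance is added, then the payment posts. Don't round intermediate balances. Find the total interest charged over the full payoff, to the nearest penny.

£2,252.68

Monthly rate r = 19%/12 = 1.58333% = 0.0158333.
Payoff takes n = ⌈−ln(1 − rB₀/P)/ln(1+r)⌉ = ⌈34.772⌉ = 35 payments; the last is £212.68.
Total paid = 34·£275.00 + £212.68 = £9,562.68.
Total interest = total paid − principal = £9,562.68 − £7,310.00 = £2,252.68.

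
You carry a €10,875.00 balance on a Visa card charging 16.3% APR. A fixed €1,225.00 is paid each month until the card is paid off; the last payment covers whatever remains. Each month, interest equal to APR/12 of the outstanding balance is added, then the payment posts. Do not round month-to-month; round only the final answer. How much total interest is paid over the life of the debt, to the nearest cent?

€794.27

Monthly rate r = 16.3%/12 = 1.35833% = 0.0135833.
Payoff takes n = ⌈−ln(1 − rB₀/P)/ln(1+r)⌉ = ⌈9.524⌉ = 10 payments; the last is €644.27.
Total paid = 9·€1,225.00 + €644.27 = €11,669.27.
Total interest = total paid − principal = €11,669.27 − €10,875.00 = €794.27.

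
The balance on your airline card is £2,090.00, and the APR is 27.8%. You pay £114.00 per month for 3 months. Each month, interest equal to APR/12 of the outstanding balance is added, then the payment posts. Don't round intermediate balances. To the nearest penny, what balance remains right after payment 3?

£1,888.66

Monthly rate r = 27.8%/12 = 2.31667% = 0.0231667.
Each month: B ← B·(1+r) − £114.00.
Month 1: interest £48.42; balance after payment £2,024.42.
Month 2: interest £46.90; balance after payment £1,957.32.
Month 3: interest £45.34; balance after payment £1,888.66.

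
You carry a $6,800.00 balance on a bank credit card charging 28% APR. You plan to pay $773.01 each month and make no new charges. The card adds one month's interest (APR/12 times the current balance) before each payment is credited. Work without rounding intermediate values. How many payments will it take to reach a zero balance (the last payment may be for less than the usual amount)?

10 payments

Monthly rate r = 28%/12 = 2.33333% = 0.0233333.
Recurrence: B ← B·(1+r) − $773.01.
Month 1: interest $158.67; balance after payment $6,185.66.
Month 2: interest $144.33; balance after payment $5,556.98.
Closed form: n = −ln(1 − rB₀/P)/ln(1+r) = −ln(0.79474)/ln(1.02333) ≈ 9.960, so the balance reaches zero during payment 10.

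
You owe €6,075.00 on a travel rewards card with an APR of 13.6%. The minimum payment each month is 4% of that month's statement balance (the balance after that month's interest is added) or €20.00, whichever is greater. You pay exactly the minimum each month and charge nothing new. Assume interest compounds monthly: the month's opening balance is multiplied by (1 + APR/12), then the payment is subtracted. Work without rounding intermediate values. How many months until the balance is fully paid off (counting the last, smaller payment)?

115 months

Monthly rate r = 13.6%/12 = 1.13333% = 0.0113333.
While 4% of the post-interest balance exceeds €20.00, each month B ← (B·(1+r))·(1 − 0.04), i.e. B shrinks by the factor (1+r)·0.96 = 0.97088.
This holds for months 1–85. Entering month 86 the balance is €492.74; 4% of the post-interest balance is now below €20.00, so the flat €20.00 minimum applies from here.
From month 86 a fixed €20.00 at rate r clears €492.74 in 30 more payments. Total: 85 + 30 = 115 months.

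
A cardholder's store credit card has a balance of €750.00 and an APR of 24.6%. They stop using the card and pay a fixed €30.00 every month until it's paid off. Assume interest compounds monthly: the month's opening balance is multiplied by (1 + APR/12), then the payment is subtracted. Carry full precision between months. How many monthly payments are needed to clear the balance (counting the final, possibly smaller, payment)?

Monthly rate r = 24.6%/12 = 2.05% = 0.0205.
Recurrence: B ← B·(1+r) − €30.00.
Month 1: interest €15.38; balance after payment €735.38.
Month 2: interest €15.08; balance after payment €720.45.
Closed form: n = −ln(1 − rB₀/P)/ln(1+r) = −ln(0.4875)/ln(1.0205) ≈ 35.405, so the balance reaches zero during payment 36.

36 payments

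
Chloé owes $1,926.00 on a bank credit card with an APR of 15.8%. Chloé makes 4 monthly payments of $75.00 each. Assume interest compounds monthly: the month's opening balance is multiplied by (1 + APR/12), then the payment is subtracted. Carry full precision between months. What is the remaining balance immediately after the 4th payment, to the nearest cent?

$1,723.48

Monthly rate r = 15.8%/12 = 1.31667% = 0.0131667.
Each month: B ← B·(1+r) − $75.00.
Month 1: interest $25.36; balance after payment $1,876.36.
Month 2: interest $24.71; balance after payment $1,826.06.
Month 3: interest $24.04; balance after payment $1,775.11.
Month 4: interest $23.37; balance after payment $1,723.48.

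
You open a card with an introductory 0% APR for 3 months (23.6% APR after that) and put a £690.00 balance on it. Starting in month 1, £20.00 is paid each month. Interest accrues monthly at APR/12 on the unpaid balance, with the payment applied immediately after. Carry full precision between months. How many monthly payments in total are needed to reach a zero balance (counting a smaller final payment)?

53 months

Promo months 1–3 at r₀ = 0%/12 = 0; months 4+ at r₁ = 23.6%/12 = 0.0196667.
After month 3 (no interest yet): B = £690.00 − 3·£20.00 = £630.00.
Then at r₁ with £20.00/mo: n₂ = −ln(1 − r₁·B/P)/ln(1+r₁) ≈ 49.61 → 50 more payments.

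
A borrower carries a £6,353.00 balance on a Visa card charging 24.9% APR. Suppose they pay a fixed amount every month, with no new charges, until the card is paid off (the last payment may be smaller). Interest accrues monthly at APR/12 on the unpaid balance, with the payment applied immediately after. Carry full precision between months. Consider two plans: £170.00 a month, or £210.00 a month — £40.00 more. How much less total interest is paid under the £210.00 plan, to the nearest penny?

Monthly rate r = 24.9%/12 = 2.075% = 0.02075.
At £170.00/mo: n = ⌈−ln(1 − rB₀/P)/ln(1+r)⌉ = 73 payments (last £123.68); total interest = total paid − £6,353.00 = £6,010.68.
At £210.00/mo: 49 payments (last £24.22); total interest £3,751.22.
Interest saved = £6,010.68 − £3,751.22 = £2,259.46.

£2,259.46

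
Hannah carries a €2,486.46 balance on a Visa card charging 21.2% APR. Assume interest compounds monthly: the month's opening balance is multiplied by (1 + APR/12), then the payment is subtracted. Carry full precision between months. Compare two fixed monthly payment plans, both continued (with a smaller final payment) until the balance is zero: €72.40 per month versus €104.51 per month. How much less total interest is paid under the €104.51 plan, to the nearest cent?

Monthly rate r = 21.2%/12 = 1.76667% = 0.0176667.
At €72.40/mo: n = ⌈−ln(1 − rB₀/P)/ln(1+r)⌉ = 54 payments (last €21.25); total interest = total paid − €2,486.46 = €1,371.99.
At €104.51/mo: 32 payments (last €14.38); total interest €767.73.
Interest saved = €1,371.99 − €767.73 = €604.26.

€604.26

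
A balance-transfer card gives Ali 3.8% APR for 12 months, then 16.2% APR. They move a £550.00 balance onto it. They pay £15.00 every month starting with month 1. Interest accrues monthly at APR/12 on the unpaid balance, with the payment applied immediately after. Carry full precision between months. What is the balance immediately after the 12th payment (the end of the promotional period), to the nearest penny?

£388.10

Promo months 1–12 at r₀ = 3.8%/12 = 0.00316667; months 13+ at r₁ = 16.2%/12 = 0.0135.
After month 12: iterate B ← B·(1+r₀) − £15.00 for 12 months → £388.10.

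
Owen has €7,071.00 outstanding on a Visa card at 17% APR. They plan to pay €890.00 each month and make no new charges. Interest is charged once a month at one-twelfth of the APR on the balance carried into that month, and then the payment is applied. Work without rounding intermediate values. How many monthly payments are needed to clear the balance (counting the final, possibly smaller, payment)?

9 payments

Monthly rate r = 17%/12 = 1.41667% = 0.0141667.
Recurrence: B ← B·(1+r) − €890.00.
Month 1: interest €100.17; balance after payment €6,281.17.
Month 2: interest €88.98; balance after payment €5,480.16.
Closed form: n = −ln(1 − rB₀/P)/ln(1+r) = −ln(0.88745)/ln(1.01417) ≈ 8.488, so the balance reaches zero during payment 9.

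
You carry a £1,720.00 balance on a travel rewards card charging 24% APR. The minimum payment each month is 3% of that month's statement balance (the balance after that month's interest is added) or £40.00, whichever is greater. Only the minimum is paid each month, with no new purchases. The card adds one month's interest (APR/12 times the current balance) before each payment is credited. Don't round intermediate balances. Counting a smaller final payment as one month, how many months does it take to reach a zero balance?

Monthly rate r = 24%/12 = 2% = 0.02.
While 3% of the post-interest balance exceeds £40.00, each month B ← (B·(1+r))·(1 − 0.03), i.e. B shrinks by the factor (1+r)·0.97 = 0.9894.
This holds for months 1–26. Entering month 27 the balance is £1,303.76; 3% of the post-interest balance is now below £40.00, so the flat £40.00 minimum applies from here.
From month 27 a fixed £40.00 at rate r clears £1,303.76 in 54 more payments. Total: 26 + 54 = 80 months.

80 months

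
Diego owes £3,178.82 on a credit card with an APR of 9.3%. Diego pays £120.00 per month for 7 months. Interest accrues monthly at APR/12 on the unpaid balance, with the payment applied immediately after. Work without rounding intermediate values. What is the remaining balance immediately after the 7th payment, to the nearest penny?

£2,495.55

Monthly rate r = 9.3%/12 = 0.775% = 0.00775.
Each month: B ← B·(1+r) − £120.00.
Month 1: interest £24.64; balance after payment £3,083.46.
Month 2: interest £23.90; balance after payment £2,987.35.
Month 3: interest £23.15; balance after payment £2,890.50.
Month 4: interest £22.40; balance after payment £2,792.91.
Month 5: interest £21.65; balance after payment £2,694.55.
Month 6: interest £20.88; balance after payment £2,595.43.
Month 7: interest £20.11; balance after payment £2,495.55.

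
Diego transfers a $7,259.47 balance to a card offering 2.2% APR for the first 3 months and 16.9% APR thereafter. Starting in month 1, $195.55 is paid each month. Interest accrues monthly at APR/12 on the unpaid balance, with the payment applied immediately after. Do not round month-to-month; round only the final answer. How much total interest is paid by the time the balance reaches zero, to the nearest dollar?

$2,562

Promo months 1–3 at r₀ = 2.2%/12 = 0.00183333; months 4+ at r₁ = 16.9%/12 = 0.0140833.
After month 3: iterate B ← B·(1+r₀) − $195.55 for 3 months → $6,711.74.
Then at r₁ with $195.55/mo: n₂ = −ln(1 − r₁·B/P)/ln(1+r₁) ≈ 47.22 → 48 more payments.
Total paid = 50·$195.55 + $44.10 = $9,821.60; interest = $9,821.60 − $7,259.47 = $2,562.13.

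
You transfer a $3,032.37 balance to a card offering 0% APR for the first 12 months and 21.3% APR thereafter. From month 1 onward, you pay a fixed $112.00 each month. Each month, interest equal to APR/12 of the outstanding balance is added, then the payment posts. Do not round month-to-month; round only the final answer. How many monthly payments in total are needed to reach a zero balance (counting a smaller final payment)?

Promo months 1–12 at r₀ = 0%/12 = 0; months 13+ at r₁ = 21.3%/12 = 0.01775.
After month 12 (no interest yet): B = $3,032.37 − 12·$112.00 = $1,688.37.
Then at r₁ with $112.00/mo: n₂ = −ln(1 − r₁·B/P)/ln(1+r₁) ≈ 17.70 → 18 more payments.

30 months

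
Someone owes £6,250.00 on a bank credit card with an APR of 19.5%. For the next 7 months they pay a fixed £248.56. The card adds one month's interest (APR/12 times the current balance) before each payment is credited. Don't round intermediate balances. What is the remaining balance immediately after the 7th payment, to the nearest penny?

£5,169.47

Monthly rate r = 19.5%/12 = 1.625% = 0.01625.
Each month: B ← B·(1+r) − £248.56.
Month 1: interest £101.56; balance after payment £6,103.00.
Month 2: interest £99.17; balance after payment £5,953.62.
Month 3: interest £96.75; balance after payment £5,801.80.
Month 4: interest £94.28; balance after payment £5,647.52.
Month 5: interest £91.77; balance after payment £5,490.73.
Month 6: interest £89.22; balance after payment £5,331.40.
Month 7: interest £86.64; balance after payment £5,169.47.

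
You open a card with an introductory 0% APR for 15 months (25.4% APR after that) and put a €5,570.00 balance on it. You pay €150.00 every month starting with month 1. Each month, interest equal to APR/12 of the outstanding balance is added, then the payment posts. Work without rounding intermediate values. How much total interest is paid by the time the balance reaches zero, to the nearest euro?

Promo months 1–15 at r₀ = 0%/12 = 0; months 16+ at r₁ = 25.4%/12 = 0.0211667.
After month 15 (no interest yet): B = €5,570.00 − 15·€150.00 = €3,320.00.
Then at r₁ with €150.00/mo: n₂ = −ln(1 − r₁·B/P)/ln(1+r₁) ≈ 30.17 → 31 more payments.
Total paid = 45·€150.00 + €26.42 = €6,776.42; interest = €6,776.42 − €5,570.00 = €1,206.42.

€1,206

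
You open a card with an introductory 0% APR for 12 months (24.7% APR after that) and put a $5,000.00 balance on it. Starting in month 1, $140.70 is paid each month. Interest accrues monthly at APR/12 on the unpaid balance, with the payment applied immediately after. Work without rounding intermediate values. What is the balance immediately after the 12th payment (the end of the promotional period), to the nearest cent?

Promo months 1–12 at r₀ = 0%/12 = 0; months 13+ at r₁ = 24.7%/12 = 0.0205833.
After month 12 (no interest yet): B = $5,000.00 − 12·$140.70 = $3,311.60.

$3,311.60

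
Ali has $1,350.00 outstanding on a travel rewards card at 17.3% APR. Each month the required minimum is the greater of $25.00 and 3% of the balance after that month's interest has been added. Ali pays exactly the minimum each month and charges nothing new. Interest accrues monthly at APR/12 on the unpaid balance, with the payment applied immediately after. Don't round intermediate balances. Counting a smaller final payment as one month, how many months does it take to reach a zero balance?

76 months

Monthly rate r = 17.3%/12 = 1.44167% = 0.0144167.
While 3% of the post-interest balance exceeds $25.00, each month B ← (B·(1+r))·(1 − 0.03), i.e. B shrinks by the factor (1+r)·0.97 = 0.98398.
This holds for months 1–31. Entering month 32 the balance is $818.40; 3% of the post-interest balance is now below $25.00, so the flat $25.00 minimum applies from here.
From month 32 a fixed $25.00 at rate r clears $818.40 in 45 more payments. Total: 31 + 45 = 76 months.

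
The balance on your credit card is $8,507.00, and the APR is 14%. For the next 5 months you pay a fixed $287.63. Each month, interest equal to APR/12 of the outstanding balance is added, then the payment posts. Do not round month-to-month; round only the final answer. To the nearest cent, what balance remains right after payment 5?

$7,542.86

Monthly rate r = 14%/12 = 1.16667% = 0.0116667.
Each month: B ← B·(1+r) − $287.63.
Month 1: interest $99.25; balance after payment $8,318.62.
Month 2: interest $97.05; balance after payment $8,128.04.
Month 3: interest $94.83; balance after payment $7,935.24.
Month 4: interest $92.58; balance after payment $7,740.18.
Month 5: interest $90.30; balance after payment $7,542.86.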